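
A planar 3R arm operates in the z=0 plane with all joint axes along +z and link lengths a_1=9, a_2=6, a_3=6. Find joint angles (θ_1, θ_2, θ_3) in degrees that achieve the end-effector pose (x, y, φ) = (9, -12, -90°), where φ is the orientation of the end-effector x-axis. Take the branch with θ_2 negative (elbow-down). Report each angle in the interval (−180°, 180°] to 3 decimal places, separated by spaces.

wrist centre = target − a_3·(cos φ, sin φ) = (9.0000, -6.0000)
cos θ_2 = (117.0000−9²−6²)/(2·9·6) = 0.0000; θ_2 = -90.0000° (elbow-down)
β = atan2(-6.0000,9.0000) = -33.6901°; ψ = atan2(-6.0000,9.0000) = -33.6901°
θ_1 = β − ψ = 0.0000°
θ_3 = φ − θ_1 − θ_2 = 0.0000° (wrapped to (-180°,180°])

0.000 -90.000 0.000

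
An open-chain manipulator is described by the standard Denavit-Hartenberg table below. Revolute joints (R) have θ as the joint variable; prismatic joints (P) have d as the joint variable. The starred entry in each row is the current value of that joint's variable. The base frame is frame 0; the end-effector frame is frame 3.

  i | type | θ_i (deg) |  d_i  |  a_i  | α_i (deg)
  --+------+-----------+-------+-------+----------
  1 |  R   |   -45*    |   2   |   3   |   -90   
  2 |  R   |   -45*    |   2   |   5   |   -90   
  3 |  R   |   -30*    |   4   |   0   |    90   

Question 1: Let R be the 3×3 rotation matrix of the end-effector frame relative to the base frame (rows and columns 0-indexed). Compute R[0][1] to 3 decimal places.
End-effector y-axis (col 1 of R) = (0.5000,-0.5000,-0.7071)
R[0][1] = 0.5000

0.500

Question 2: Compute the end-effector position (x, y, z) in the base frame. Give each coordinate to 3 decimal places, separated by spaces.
8.036 -5.207 2.707

after link 1: o_1 = (2.1213, -2.1213, 2.0000)
after link 2: o_2 = (6.0355, -3.2071, 5.5355)
after link 3: o_3 = (8.0355, -5.2071, 2.7071)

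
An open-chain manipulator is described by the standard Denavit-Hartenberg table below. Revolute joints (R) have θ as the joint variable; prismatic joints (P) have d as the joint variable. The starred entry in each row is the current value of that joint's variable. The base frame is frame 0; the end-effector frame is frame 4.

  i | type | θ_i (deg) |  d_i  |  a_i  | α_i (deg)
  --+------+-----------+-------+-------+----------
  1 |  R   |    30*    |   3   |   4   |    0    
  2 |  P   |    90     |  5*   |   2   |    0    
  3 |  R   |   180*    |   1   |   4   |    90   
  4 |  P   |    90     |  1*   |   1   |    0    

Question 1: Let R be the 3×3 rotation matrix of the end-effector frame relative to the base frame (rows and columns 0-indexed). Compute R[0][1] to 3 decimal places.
End-effector y-axis (col 1 of R) = (-0.5000,0.8660,0.0000)
R[0][1] = -0.5000

-0.500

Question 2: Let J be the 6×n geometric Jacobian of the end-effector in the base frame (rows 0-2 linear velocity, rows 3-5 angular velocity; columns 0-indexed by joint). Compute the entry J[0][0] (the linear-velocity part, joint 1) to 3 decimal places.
0.232

axis z_0 = ẑ; lever o_n−o_0 = (3.5981,-0.2321,10.0000)
cross product → J_v[:, 0] = (0.2321,3.5981,-0.0000)
J_ω[:, 0] = z_0
entry J[0][0] = 0.2321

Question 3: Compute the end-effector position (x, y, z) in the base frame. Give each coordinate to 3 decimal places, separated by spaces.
3.598 -0.232 10.000

after link 1: o_1 = (3.4641, 2.0000, 3.0000)
after link 2: o_2 = (2.4641, 3.7321, 8.0000)
after link 3: o_3 = (4.4641, 0.2679, 9.0000)
after link 4: o_4 = (3.5981, -0.2321, 10.0000)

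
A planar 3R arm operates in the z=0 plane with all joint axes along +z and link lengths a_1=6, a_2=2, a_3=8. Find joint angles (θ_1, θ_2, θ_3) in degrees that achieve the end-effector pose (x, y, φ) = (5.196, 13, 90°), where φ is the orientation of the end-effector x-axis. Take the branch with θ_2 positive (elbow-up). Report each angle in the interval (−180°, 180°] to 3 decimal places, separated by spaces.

wrist centre = target − a_3·(cos φ, sin φ) = (5.1960, 5.0000)
cos θ_2 = (51.9984−6²−2²)/(2·6·2) = 0.4999; θ_2 = 60.0044° (elbow-up)
β = atan2(5.0000,5.1960) = 43.8987°; ψ = atan2(1.7321,6.9999) = 13.8987°
θ_1 = β − ψ = 30.0000°
θ_3 = φ − θ_1 − θ_2 = -0.0044° (wrapped to (-180°,180°])

30.000 60.004 -0.004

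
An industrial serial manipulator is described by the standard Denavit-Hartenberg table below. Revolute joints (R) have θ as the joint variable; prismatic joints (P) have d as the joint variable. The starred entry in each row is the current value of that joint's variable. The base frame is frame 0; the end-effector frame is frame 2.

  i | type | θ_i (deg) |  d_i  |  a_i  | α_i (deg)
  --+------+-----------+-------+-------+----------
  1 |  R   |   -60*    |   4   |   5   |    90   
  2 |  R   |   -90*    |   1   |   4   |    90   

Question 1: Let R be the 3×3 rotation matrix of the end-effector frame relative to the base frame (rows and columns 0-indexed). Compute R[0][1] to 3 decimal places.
-0.866

End-effector y-axis (col 1 of R) = (-0.8660,-0.5000,0.0000)
R[0][1] = -0.8660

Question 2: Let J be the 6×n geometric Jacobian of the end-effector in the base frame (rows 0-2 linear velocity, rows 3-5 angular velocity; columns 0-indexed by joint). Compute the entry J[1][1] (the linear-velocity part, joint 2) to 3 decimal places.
axis z_1 = (-0.8660,-0.5000,0.0000); lever o_n−o_1 = (-0.8660,-0.5000,-4.0000)
cross product → J_v[:, 1] = (2.0000,-3.4641,0.0000)
J_ω[:, 1] = z_1
entry J[1][1] = -3.4641

-3.464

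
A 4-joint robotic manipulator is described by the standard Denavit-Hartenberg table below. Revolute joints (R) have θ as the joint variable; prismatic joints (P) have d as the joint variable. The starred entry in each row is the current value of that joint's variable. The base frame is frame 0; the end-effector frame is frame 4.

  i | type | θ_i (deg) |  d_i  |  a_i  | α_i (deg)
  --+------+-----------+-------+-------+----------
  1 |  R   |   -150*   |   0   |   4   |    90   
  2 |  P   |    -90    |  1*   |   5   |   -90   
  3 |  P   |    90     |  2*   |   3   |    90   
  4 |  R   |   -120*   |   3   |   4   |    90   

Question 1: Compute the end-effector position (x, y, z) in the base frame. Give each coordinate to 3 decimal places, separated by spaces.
-2.196 -1.268 -8.000

after link 1: o_1 = (-3.4641, -2.0000, 0.0000)
after link 2: o_2 = (-3.9641, -1.1340, -5.0000)
after link 3: o_3 = (-4.1962, -4.7321, -5.0000)
after link 4: o_4 = (-2.1962, -1.2679, -8.0000)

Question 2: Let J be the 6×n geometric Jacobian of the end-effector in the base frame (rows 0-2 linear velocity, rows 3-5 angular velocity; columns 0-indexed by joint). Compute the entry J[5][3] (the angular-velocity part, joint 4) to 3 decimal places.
-1.000

axis z_3 = (-0.0000,0.0000,-1.0000); lever o_n−o_3 = (2.0000,3.4641,-3.0000)
cross product → J_v[:, 3] = (3.4641,-2.0000,-0.0000)
J_ω[:, 3] = z_3
entry J[5][3] = -1.0000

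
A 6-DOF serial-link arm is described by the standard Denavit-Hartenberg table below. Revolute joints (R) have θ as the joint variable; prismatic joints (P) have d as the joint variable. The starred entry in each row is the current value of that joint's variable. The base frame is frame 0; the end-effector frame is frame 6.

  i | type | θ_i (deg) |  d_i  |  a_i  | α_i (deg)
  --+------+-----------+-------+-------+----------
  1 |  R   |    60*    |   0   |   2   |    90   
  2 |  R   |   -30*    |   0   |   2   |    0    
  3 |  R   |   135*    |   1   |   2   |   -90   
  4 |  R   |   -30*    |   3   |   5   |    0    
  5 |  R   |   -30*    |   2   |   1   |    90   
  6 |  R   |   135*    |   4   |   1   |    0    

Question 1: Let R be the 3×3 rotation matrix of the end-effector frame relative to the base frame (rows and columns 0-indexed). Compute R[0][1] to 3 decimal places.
End-effector y-axis (col 1 of R) = (-0.1431,0.9769,-0.1585)
R[0][1] = -0.1431

-0.143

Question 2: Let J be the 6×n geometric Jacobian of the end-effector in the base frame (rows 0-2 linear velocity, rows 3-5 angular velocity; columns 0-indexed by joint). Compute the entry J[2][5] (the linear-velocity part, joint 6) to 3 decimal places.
axis z_5 = (0.5451,-0.0559,-0.8365); lever o_n−o_5 = (1.3543,-0.4296,-3.8706)
cross product → J_v[:, 5] = (-0.1431,0.9769,-0.1585)
J_ω[:, 5] = z_5
entry J[2][5] = -0.1585

-0.158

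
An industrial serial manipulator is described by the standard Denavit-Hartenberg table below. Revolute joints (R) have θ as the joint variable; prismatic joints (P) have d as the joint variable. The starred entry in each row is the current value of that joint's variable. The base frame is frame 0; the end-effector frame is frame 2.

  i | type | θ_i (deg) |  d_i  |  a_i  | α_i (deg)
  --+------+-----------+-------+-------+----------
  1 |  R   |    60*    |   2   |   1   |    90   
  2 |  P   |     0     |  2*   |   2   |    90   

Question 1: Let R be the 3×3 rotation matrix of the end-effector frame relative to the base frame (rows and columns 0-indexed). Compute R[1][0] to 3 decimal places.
0.866

End-effector x-axis (col 0 of R) = (0.5000,0.8660,0.0000)
R[1][0] = 0.8660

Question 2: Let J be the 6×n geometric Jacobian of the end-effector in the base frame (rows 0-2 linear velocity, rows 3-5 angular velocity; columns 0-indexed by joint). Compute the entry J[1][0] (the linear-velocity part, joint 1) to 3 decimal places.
axis z_0 = ẑ; lever o_n−o_0 = (3.2321,1.5981,2.0000)
cross product → J_v[:, 0] = (-1.5981,3.2321,0.0000)
J_ω[:, 0] = z_0
entry J[1][0] = 3.2321

3.232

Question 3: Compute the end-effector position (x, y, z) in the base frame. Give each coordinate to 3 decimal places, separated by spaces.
3.232 1.598 2.000

after link 1: o_1 = (0.5000, 0.8660, 2.0000)
after link 2: o_2 = (3.2321, 1.5981, 2.0000)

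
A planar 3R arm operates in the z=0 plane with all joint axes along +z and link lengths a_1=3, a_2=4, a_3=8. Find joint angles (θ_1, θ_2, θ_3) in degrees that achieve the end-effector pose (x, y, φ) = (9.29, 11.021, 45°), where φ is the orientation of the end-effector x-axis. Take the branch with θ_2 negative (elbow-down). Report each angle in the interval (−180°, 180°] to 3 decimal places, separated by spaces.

81.770 -44.989 8.219

wrist centre = target − a_3·(cos φ, sin φ) = (3.6331, 5.3641)
cos θ_2 = (41.9738−3²−4²)/(2·3·4) = 0.7072; θ_2 = -44.9890° (elbow-down)
β = atan2(5.3641,3.6331) = 55.8901°; ψ = atan2(-2.8279,5.8290) = -25.8800°
θ_1 = β − ψ = 81.7702°
θ_3 = φ − θ_1 − θ_2 = 8.2189° (wrapped to (-180°,180°])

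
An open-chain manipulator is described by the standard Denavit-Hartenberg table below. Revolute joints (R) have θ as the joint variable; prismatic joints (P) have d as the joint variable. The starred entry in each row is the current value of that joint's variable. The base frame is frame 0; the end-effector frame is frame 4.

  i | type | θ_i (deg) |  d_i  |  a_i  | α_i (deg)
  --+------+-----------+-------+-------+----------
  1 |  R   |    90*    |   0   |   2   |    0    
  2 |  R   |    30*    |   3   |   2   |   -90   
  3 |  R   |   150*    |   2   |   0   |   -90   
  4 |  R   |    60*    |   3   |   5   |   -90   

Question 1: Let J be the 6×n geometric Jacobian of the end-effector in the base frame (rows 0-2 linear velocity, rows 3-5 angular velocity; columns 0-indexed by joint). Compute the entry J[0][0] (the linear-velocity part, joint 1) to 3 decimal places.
axis z_0 = ẑ; lever o_n−o_0 = (2.8505,1.7231,4.3481)
cross product → J_v[:, 0] = (-1.7231,2.8505,0.0000)
J_ω[:, 0] = z_0
entry J[0][0] = -1.7231

-1.723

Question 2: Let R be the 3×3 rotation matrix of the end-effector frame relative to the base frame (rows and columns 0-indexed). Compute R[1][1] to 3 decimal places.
0.433

End-effector y-axis (col 1 of R) = (-0.2500,0.4330,-0.8660)
R[1][1] = 0.4330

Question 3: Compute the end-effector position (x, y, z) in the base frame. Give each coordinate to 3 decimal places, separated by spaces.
2.850 1.723 4.348

after link 1: o_1 = (0.0000, 2.0000, 0.0000)
after link 2: o_2 = (-1.0000, 3.7321, 3.0000)
after link 3: o_3 = (-2.7321, 2.7321, 3.0000)
after link 4: o_4 = (2.8505, 1.7231, 4.3481)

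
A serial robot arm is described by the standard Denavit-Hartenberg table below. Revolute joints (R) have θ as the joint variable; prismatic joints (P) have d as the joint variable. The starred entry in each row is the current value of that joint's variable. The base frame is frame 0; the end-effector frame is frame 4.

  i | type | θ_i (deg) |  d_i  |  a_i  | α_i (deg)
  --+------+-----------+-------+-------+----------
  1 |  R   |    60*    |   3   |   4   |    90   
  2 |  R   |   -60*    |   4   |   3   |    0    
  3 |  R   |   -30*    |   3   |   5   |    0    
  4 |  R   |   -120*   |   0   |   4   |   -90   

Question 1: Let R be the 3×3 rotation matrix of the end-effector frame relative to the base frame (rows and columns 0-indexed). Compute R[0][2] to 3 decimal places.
End-effector z-axis (col 2 of R) = (-0.2500,-0.4330,-0.8660)
R[0][2] = -0.2500

-0.250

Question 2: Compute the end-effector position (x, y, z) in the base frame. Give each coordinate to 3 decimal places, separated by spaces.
after link 1: o_1 = (2.0000, 3.4641, 3.0000)
after link 2: o_2 = (6.2141, 2.7631, 0.4019)
after link 3: o_3 = (8.8122, 1.2631, -4.5981)
after link 4: o_4 = (7.0801, -1.7369, -2.5981)

7.080 -1.737 -2.598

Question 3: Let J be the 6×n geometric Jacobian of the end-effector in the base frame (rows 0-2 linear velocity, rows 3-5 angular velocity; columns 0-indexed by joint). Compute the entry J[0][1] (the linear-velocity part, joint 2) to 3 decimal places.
axis z_1 = (0.8660,-0.5000,0.0000); lever o_n−o_1 = (5.0801,-5.2010,-5.5981)
cross product → J_v[:, 1] = (2.7990,4.8481,-1.9641)
J_ω[:, 1] = z_1
entry J[0][1] = 2.7990

2.799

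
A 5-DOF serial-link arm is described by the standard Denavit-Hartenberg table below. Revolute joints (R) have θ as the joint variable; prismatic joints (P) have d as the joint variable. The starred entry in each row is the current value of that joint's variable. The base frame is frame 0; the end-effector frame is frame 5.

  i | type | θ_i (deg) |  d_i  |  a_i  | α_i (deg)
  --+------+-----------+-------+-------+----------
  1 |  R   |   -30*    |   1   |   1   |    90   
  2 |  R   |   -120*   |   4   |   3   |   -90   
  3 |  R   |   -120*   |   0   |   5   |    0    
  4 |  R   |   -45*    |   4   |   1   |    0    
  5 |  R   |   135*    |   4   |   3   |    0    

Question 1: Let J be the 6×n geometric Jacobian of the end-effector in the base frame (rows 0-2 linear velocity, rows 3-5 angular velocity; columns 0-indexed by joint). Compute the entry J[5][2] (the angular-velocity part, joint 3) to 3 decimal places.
axis z_2 = (0.7500,-0.4330,-0.5000); lever o_n−o_2 = (3.3313,-8.9542,-3.2484)
cross product → J_v[:, 2] = (-3.0705,0.7707,-5.2732)
J_ω[:, 2] = z_2
entry J[5][2] = -0.5000

-0.500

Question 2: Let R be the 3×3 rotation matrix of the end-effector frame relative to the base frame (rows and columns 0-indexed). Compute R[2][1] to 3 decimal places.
End-effector y-axis (col 1 of R) = (0.2165,0.8750,-0.4330)
R[2][1] = -0.4330

-0.433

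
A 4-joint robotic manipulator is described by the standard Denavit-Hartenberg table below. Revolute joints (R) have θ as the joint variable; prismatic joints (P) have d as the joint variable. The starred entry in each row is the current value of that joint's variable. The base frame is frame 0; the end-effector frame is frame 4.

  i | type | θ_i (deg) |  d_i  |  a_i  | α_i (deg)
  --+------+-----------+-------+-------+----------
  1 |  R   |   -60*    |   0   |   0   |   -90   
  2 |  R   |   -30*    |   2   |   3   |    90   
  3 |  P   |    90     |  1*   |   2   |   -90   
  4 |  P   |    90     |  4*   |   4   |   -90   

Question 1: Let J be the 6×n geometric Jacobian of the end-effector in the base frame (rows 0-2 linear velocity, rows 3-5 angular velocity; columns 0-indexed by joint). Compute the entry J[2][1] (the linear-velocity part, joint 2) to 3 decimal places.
-0.634

axis z_1 = (0.8660,0.5000,0.0000); lever o_n−o_1 = (3.7811,1.4510,-3.0981)
cross product → J_v[:, 1] = (-1.5490,2.6830,-0.6340)
J_ω[:, 1] = z_1
entry J[2][1] = -0.6340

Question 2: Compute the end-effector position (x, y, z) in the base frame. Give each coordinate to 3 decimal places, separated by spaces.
3.781 1.451 -3.098

after link 1: o_1 = (0.0000, 0.0000, 0.0000)
after link 2: o_2 = (3.0311, -1.2500, 1.5000)
after link 3: o_3 = (4.5131, 0.1830, 2.3660)
after link 4: o_4 = (3.7811, 1.4510, -3.0981)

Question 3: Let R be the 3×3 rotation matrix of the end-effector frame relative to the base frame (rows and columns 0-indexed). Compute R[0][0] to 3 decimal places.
End-effector x-axis (col 0 of R) = (0.2500,-0.4330,-0.8660)
R[0][0] = 0.2500

0.250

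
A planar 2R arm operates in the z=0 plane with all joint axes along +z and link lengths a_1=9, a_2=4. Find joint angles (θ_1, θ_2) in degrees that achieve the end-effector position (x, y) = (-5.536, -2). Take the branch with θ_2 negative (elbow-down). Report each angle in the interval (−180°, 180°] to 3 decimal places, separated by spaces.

-140.272 -149.998

cos θ_2 = (34.6473−9²−4²)/(2·9·4) = -0.8660; θ_2 = -149.9982° (elbow-down)
β = atan2(-2.0000,-5.5360) = -160.1366°; ψ = atan2(-2.0001,5.5360) = -19.8645°
θ_1 = β − ψ = -140.2722°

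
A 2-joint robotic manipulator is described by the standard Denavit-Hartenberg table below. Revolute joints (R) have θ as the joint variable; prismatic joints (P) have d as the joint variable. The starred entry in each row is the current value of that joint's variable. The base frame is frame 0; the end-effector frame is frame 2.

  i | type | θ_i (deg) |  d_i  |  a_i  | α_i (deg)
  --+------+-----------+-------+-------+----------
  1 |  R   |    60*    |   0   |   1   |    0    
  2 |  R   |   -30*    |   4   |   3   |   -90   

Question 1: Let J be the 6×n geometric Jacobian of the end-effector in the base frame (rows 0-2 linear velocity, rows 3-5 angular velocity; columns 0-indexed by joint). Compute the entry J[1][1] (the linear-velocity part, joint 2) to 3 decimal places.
axis z_1 = (0.0000,0.0000,1.0000); lever o_n−o_1 = (2.5981,1.5000,4.0000)
cross product → J_v[:, 1] = (-1.5000,2.5981,0.0000)
J_ω[:, 1] = z_1
entry J[1][1] = 2.5981

2.598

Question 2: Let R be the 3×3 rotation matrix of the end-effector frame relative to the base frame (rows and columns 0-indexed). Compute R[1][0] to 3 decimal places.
0.500

End-effector x-axis (col 0 of R) = (0.8660,0.5000,0.0000)
R[1][0] = 0.5000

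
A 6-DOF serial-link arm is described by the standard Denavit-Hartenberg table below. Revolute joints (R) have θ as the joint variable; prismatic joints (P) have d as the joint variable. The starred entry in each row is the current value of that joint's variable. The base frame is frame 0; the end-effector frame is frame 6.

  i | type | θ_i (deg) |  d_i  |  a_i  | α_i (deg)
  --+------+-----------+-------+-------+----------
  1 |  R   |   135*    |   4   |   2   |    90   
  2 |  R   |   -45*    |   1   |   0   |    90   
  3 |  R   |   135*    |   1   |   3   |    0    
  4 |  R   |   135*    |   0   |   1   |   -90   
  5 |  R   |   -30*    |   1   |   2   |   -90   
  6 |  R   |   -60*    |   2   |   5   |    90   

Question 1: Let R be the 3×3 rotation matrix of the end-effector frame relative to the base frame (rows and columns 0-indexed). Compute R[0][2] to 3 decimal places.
0.064

End-effector z-axis (col 2 of R) = (0.0638,0.9968,-0.0474)
R[0][2] = 0.0638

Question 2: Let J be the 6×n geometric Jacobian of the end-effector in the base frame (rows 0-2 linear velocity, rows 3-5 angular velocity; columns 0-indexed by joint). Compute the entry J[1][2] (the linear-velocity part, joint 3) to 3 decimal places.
axis z_2 = (0.5000,-0.5000,-0.7071); lever o_n−o_2 = (-3.5153,-1.8245,-3.3423)
cross product → J_v[:, 2] = (0.3811,4.1569,-2.6699)
J_ω[:, 2] = z_2
entry J[1][2] = 4.1569

4.157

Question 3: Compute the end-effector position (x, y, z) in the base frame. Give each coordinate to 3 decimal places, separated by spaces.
after link 1: o_1 = (-1.4142, 1.4142, 4.0000)
after link 2: o_2 = (-0.7071, 2.1213, 4.0000)
after link 3: o_3 = (2.3536, 2.0607, 4.7929)
after link 4: o_4 = (1.6464, 1.3536, 4.7929)
after link 5: o_5 = (0.4217, 0.1288, 3.3787)
after link 6: o_6 = (-4.2224, 0.2969, 0.6577)

-4.222 0.297 0.658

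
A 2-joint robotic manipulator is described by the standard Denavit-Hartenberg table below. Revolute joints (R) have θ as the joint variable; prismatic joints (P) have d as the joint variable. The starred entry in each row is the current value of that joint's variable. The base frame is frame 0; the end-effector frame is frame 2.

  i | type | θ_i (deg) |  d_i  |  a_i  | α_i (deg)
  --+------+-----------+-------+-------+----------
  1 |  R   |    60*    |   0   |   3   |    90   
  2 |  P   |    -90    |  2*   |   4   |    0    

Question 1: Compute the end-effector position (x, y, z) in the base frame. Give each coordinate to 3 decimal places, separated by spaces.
3.232 1.598 -4.000

after link 1: o_1 = (1.5000, 2.5981, 0.0000)
after link 2: o_2 = (3.2321, 1.5981, -4.0000)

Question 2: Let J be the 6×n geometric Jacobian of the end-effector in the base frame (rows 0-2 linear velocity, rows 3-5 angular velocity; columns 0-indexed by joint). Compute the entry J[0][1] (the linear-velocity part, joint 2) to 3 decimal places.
prismatic axis z_1 = (0.8660,-0.5000,0.0000)
J_v[:, 1] = z_1; J_ω[:, 1] = (0,0,0)
entry J[0][1] = 0.8660

0.866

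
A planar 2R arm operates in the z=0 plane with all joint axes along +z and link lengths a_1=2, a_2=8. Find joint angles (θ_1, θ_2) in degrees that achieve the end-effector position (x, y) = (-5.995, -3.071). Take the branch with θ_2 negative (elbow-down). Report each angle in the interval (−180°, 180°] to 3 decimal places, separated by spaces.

-29.991 -135.004

cos θ_2 = (45.3711−2²−8²)/(2·2·8) = -0.7072; θ_2 = -135.0038° (elbow-down)
β = atan2(-3.0710,-5.9950) = -152.8757°; ψ = atan2(-5.6565,-3.6572) = -122.8850°
θ_1 = β − ψ = -29.9908°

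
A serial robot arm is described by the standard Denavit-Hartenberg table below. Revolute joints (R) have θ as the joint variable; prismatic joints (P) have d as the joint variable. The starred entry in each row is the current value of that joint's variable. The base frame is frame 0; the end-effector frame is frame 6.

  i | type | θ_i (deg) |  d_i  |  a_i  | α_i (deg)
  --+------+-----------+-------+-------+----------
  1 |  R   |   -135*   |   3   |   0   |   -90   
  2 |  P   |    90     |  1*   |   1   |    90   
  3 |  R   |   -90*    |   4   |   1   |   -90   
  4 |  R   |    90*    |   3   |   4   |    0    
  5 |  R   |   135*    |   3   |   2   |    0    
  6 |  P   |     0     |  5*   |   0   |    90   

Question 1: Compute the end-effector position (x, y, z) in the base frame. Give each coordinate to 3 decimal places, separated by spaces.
after link 1: o_1 = (0.0000, 0.0000, 3.0000)
after link 2: o_2 = (0.7071, -0.7071, 2.0000)
after link 3: o_3 = (-2.8284, -2.8284, 2.0000)
after link 4: o_4 = (-0.0000, -0.0000, -1.0000)
after link 5: o_5 = (0.0000, -2.0000, -4.0000)
after link 6: o_6 = (0.0000, -2.0000, -9.0000)

0.000 -2.000 -9.000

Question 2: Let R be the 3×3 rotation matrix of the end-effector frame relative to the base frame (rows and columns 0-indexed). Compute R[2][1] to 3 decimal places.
-1.000

End-effector y-axis (col 1 of R) = (-0.0000,-0.0000,-1.0000)
R[2][1] = -1.0000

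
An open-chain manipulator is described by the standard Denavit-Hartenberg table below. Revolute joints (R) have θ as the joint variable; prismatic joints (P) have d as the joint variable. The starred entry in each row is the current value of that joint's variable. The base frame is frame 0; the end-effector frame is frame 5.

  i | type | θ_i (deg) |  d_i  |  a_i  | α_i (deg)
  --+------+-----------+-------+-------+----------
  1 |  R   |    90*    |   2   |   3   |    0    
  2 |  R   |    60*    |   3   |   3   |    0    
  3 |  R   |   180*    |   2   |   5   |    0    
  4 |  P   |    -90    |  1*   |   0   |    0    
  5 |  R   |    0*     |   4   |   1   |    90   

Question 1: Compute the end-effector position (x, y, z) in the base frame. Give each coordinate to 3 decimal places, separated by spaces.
1.232 1.134 12.000

after link 1: o_1 = (0.0000, 3.0000, 2.0000)
after link 2: o_2 = (-2.5981, 4.5000, 5.0000)
after link 3: o_3 = (1.7321, 2.0000, 7.0000)
after link 4: o_4 = (1.7321, 2.0000, 8.0000)
after link 5: o_5 = (1.2321, 1.1340, 12.0000)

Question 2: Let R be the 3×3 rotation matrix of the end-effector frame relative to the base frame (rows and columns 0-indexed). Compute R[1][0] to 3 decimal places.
-0.866

End-effector x-axis (col 0 of R) = (-0.5000,-0.8660,0.0000)
R[1][0] = -0.8660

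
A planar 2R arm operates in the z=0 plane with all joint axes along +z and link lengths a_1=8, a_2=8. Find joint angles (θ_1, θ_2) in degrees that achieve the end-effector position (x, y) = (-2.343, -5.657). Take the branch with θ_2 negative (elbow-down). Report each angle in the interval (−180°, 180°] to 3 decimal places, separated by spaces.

-44.999 -134.999

cos θ_2 = (37.4913−8²−8²)/(2·8·8) = -0.7071; θ_2 = -134.9994° (elbow-down)
β = atan2(-5.6570,-2.3430) = -112.4982°; ψ = atan2(-5.6569,2.3432) = -67.4997°
θ_1 = β − ψ = -44.9985°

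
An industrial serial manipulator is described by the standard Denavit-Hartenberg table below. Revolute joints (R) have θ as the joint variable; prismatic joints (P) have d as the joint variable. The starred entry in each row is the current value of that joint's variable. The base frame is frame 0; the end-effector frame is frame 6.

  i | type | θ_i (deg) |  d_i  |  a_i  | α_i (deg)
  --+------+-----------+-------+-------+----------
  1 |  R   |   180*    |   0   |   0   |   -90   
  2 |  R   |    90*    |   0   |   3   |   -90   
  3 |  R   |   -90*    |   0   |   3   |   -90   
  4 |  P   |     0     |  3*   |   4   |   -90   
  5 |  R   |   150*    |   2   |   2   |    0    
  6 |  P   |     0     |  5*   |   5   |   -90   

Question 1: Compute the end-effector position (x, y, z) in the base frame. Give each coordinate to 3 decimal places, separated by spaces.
after link 1: o_1 = (0.0000, 0.0000, 0.0000)
after link 2: o_2 = (-0.0000, -0.0000, -3.0000)
after link 3: o_3 = (-0.0000, -3.0000, -3.0000)
after link 4: o_4 = (-0.0000, -7.0000, -6.0000)
after link 5: o_5 = (-2.0000, -5.2679, -5.0000)
after link 6: o_6 = (-7.0000, -0.9378, -2.5000)

-7.000 -0.938 -2.500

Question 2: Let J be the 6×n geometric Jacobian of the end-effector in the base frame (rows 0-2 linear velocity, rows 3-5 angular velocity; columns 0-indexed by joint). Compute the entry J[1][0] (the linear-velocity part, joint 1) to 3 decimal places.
axis z_0 = ẑ; lever o_n−o_0 = (-7.0000,-0.9378,-2.5000)
cross product → J_v[:, 0] = (0.9378,-7.0000,0.0000)
J_ω[:, 0] = z_0
entry J[1][0] = -7.0000

-7.000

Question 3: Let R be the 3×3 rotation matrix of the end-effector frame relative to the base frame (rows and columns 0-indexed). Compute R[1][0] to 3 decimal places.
0.866

End-effector x-axis (col 0 of R) = (0.0000,0.8660,0.5000)
R[1][0] = 0.8660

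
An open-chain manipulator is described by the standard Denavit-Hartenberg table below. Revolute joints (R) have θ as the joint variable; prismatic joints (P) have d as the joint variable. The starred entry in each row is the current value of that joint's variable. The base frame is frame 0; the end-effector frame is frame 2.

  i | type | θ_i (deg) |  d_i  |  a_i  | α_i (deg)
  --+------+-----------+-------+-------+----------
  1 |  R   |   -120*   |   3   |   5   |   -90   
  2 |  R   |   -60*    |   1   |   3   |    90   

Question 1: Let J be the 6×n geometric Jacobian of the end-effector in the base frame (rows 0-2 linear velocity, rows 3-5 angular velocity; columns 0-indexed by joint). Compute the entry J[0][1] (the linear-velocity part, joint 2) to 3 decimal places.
-1.299

axis z_1 = (0.8660,-0.5000,0.0000); lever o_n−o_1 = (0.1160,-1.7990,2.5981)
cross product → J_v[:, 1] = (-1.2990,-2.2500,-1.5000)
J_ω[:, 1] = z_1
entry J[0][1] = -1.2990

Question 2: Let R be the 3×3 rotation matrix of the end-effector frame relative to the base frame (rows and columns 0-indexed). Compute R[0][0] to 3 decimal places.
End-effector x-axis (col 0 of R) = (-0.2500,-0.4330,0.8660)
R[0][0] = -0.2500

-0.250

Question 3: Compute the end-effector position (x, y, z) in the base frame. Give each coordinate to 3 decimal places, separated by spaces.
-2.384 -6.129 5.598

after link 1: o_1 = (-2.5000, -4.3301, 3.0000)
after link 2: o_2 = (-2.3840, -6.1292, 5.5981)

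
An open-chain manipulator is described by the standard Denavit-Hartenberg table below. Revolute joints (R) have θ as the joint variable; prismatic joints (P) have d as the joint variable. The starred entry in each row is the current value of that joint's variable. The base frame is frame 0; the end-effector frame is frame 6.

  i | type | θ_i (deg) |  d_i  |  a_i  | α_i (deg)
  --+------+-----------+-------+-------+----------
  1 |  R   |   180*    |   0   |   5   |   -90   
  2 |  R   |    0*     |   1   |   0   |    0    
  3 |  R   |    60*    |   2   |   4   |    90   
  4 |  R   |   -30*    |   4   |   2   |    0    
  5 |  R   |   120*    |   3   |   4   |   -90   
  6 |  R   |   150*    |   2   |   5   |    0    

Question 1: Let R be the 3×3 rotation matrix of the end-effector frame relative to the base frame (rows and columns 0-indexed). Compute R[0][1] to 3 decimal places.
End-effector y-axis (col 1 of R) = (-0.7500,0.5000,0.4330)
R[0][1] = -0.7500

-0.750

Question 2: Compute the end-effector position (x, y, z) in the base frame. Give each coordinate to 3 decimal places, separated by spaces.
after link 1: o_1 = (-5.0000, 0.0000, 0.0000)
after link 2: o_2 = (-5.0000, -1.0000, 0.0000)
after link 3: o_3 = (-7.0000, -3.0000, -3.4641)
after link 4: o_4 = (-11.3301, -2.0000, -2.9641)
after link 5: o_5 = (-13.9282, -6.0000, -1.4641)
after link 6: o_6 = (-10.7631, -1.6699, -0.9821)

-10.763 -1.670 -0.982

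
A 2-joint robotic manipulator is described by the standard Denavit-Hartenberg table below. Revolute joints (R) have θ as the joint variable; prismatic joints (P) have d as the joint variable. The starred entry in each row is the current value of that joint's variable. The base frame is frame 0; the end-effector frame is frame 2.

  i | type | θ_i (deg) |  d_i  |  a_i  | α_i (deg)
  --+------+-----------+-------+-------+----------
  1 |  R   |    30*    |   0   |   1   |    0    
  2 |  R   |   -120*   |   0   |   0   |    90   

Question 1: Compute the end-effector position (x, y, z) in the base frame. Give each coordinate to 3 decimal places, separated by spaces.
0.866 0.500 0.000

after link 1: o_1 = (0.8660, 0.5000, 0.0000)
after link 2: o_2 = (0.8660, 0.5000, 0.0000)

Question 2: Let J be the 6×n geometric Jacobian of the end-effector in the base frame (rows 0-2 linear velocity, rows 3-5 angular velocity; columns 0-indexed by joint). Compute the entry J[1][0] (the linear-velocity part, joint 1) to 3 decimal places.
0.866

axis z_0 = ẑ; lever o_n−o_0 = (0.8660,0.5000,0.0000)
cross product → J_v[:, 0] = (-0.5000,0.8660,0.0000)
J_ω[:, 0] = z_0
entry J[1][0] = 0.8660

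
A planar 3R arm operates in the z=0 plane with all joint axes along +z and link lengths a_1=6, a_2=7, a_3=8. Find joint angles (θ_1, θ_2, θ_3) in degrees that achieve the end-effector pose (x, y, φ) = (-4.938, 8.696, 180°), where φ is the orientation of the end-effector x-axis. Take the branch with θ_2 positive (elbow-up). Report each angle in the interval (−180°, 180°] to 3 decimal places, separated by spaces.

wrist centre = target − a_3·(cos φ, sin φ) = (3.0620, 8.6960)
cos θ_2 = (84.9963−6²−7²)/(2·6·7) = -0.0000; θ_2 = 90.0026° (elbow-up)
β = atan2(8.6960,3.0620) = 70.6020°; ψ = atan2(7.0000,5.9997) = 49.4002°
θ_1 = β − ψ = 21.2018°
θ_3 = φ − θ_1 − θ_2 = 68.7956° (wrapped to (-180°,180°])

21.202 90.003 68.796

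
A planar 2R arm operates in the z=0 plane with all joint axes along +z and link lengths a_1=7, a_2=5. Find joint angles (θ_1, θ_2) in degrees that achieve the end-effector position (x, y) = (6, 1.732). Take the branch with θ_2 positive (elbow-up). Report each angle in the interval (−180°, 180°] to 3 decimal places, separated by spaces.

-27.796 120.000

cos θ_2 = (38.9998−7²−5²)/(2·7·5) = -0.5000; θ_2 = 120.0002° (elbow-up)
β = atan2(1.7320,6.0000) = 16.1017°; ψ = atan2(4.3301,4.5000) = 43.8979°
θ_1 = β − ψ = -27.7963°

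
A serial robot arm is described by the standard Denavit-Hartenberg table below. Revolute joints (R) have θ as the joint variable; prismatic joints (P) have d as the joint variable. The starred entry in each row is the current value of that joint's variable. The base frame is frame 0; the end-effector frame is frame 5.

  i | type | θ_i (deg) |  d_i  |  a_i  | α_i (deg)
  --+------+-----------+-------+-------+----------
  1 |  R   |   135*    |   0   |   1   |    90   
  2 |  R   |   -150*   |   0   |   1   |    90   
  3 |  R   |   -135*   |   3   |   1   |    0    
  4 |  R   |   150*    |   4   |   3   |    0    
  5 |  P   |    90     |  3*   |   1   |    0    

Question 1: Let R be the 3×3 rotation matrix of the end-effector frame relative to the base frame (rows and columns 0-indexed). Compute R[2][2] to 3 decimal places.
0.866

End-effector z-axis (col 2 of R) = (0.3536,-0.3536,0.8660)
R[2][2] = 0.8660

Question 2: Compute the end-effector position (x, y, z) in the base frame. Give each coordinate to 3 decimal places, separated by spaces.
after link 1: o_1 = (-0.7071, 0.7071, 0.0000)
after link 2: o_2 = (-0.0947, 0.0947, -0.5000)
after link 3: o_3 = (0.0329, -1.0329, 2.4516)
after link 4: o_4 = (3.7707, -3.6726, 4.4668)
after link 5: o_5 = (5.3559, -3.8918, 7.1943)

5.356 -3.892 7.194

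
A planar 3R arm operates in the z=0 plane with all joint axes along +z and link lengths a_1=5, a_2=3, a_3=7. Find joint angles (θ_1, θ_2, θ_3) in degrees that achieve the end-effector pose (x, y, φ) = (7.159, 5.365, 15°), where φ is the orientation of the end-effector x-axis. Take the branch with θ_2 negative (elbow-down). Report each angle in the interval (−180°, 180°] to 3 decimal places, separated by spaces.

wrist centre = target − a_3·(cos φ, sin φ) = (0.3975, 3.5533)
cos θ_2 = (12.7837−5²−3²)/(2·5·3) = -0.7072; θ_2 = -135.0083° (elbow-down)
β = atan2(3.5533,0.3975) = 83.6166°; ψ = atan2(-2.1210,2.8784) = -36.3857°
θ_1 = β − ψ = 120.0024°
θ_3 = φ − θ_1 − θ_2 = 30.0059° (wrapped to (-180°,180°])

120.002 -135.008 30.006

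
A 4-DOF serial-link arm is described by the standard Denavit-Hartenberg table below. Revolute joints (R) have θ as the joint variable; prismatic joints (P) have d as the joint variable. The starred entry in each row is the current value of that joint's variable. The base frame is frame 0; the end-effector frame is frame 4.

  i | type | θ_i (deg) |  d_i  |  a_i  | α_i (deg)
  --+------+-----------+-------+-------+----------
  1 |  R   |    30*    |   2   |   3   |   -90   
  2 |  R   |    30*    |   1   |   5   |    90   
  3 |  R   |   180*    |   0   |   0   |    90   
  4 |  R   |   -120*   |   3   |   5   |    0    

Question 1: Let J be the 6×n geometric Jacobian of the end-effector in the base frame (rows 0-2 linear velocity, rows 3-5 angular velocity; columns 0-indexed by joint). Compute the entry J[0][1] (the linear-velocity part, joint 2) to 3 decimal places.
axis z_1 = (-0.5000,0.8660,0.0000); lever o_n−o_1 = (1.7500,5.6292,-7.5000)
cross product → J_v[:, 1] = (-6.4952,-3.7500,-4.3301)
J_ω[:, 1] = z_1
entry J[0][1] = -6.4952

-6.495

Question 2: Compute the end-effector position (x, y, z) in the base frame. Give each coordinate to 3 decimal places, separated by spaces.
4.348 7.129 -5.500

after link 1: o_1 = (2.5981, 1.5000, 2.0000)
after link 2: o_2 = (5.8481, 4.5311, -0.5000)
after link 3: o_3 = (5.8481, 4.5311, -0.5000)
after link 4: o_4 = (4.3481, 7.1292, -5.5000)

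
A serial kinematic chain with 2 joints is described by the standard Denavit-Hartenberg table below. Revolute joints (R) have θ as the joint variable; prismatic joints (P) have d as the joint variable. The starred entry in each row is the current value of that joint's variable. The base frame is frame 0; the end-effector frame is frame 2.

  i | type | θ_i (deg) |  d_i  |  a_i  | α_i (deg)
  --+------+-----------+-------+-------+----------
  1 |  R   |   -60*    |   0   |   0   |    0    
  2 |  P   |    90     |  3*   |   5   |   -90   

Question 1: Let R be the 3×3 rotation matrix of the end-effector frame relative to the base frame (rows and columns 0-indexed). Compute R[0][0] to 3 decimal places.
0.866

End-effector x-axis (col 0 of R) = (0.8660,0.5000,0.0000)
R[0][0] = 0.8660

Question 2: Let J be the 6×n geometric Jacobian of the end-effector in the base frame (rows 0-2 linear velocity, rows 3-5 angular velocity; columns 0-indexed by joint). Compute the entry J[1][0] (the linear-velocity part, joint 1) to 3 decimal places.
axis z_0 = ẑ; lever o_n−o_0 = (4.3301,2.5000,3.0000)
cross product → J_v[:, 0] = (-2.5000,4.3301,0.0000)
J_ω[:, 0] = z_0
entry J[1][0] = 4.3301

4.330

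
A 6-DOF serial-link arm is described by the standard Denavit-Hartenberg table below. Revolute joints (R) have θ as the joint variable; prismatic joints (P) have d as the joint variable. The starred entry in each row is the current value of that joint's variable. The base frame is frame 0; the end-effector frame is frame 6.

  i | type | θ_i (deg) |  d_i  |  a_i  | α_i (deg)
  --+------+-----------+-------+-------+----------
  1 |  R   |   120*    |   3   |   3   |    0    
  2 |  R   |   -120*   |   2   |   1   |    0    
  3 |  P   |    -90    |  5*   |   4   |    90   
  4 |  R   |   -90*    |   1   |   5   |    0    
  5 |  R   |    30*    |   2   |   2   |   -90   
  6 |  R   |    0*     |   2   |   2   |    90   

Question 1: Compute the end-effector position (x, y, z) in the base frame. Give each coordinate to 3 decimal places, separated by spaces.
after link 1: o_1 = (-1.5000, 2.5981, 3.0000)
after link 2: o_2 = (-0.5000, 2.5981, 5.0000)
after link 3: o_3 = (-0.5000, -1.4019, 10.0000)
after link 4: o_4 = (-1.5000, -1.4019, 5.0000)
after link 5: o_5 = (-3.5000, -2.4019, 3.2679)
after link 6: o_6 = (-3.5000, -5.1340, 2.5359)

-3.500 -5.134 2.536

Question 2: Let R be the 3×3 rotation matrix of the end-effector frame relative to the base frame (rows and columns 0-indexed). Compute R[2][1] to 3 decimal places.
End-effector y-axis (col 1 of R) = (0.0000,-0.8660,0.5000)
R[2][1] = 0.5000

0.500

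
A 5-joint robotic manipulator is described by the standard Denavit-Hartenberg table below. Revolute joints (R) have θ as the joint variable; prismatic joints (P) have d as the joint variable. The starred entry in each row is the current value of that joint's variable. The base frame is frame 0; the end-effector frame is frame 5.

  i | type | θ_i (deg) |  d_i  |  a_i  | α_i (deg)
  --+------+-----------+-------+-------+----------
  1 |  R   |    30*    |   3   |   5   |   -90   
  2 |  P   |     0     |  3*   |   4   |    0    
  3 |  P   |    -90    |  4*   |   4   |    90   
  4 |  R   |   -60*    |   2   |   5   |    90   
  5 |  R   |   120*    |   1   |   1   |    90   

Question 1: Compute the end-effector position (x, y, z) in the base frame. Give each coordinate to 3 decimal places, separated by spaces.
after link 1: o_1 = (4.3301, 2.5000, 3.0000)
after link 2: o_2 = (6.2942, 7.0981, 3.0000)
after link 3: o_3 = (4.2942, 10.5622, 7.0000)
after link 4: o_4 = (4.7272, 5.8122, 9.5000)
after link 5: o_5 = (4.0107, 5.3212, 8.3840)

4.011 5.321 8.384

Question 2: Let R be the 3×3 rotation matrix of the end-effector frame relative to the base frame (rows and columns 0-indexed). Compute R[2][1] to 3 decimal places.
-0.866

End-effector y-axis (col 1 of R) = (0.2500,-0.4330,-0.8660)
R[2][1] = -0.8660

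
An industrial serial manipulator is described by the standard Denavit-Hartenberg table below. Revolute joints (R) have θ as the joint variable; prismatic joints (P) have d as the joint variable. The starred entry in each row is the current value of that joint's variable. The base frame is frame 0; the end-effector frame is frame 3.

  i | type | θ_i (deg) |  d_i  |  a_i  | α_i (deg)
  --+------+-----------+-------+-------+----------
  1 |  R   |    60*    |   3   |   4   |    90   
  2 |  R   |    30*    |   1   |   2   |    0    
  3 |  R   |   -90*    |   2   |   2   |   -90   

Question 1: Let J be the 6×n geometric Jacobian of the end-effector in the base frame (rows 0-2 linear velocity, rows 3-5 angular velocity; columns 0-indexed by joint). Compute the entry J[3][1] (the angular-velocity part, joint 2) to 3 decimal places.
0.866

axis z_1 = (0.8660,-0.5000,0.0000); lever o_n−o_1 = (3.9641,0.8660,-0.7321)
cross product → J_v[:, 1] = (0.3660,0.6340,2.7321)
J_ω[:, 1] = z_1
entry J[3][1] = 0.8660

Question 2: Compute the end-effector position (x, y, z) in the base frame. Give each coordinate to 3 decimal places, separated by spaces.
5.964 4.330 2.268

after link 1: o_1 = (2.0000, 3.4641, 3.0000)
after link 2: o_2 = (3.7321, 4.4641, 4.0000)
after link 3: o_3 = (5.9641, 4.3301, 2.2679)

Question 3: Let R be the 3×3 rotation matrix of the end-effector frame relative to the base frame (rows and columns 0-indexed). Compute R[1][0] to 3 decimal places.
0.433

End-effector x-axis (col 0 of R) = (0.2500,0.4330,-0.8660)
R[1][0] = 0.4330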